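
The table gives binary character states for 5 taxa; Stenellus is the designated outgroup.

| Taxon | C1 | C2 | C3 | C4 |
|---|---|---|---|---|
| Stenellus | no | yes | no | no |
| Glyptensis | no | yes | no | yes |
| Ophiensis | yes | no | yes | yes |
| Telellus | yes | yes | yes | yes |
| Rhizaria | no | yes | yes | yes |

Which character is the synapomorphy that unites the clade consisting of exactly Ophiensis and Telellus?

Character polarity is set by the outgroup: the derived state is whichever differs from the outgroup's state, so for C2 the derived state is 'no', and for the remaining characters it is 'yes'.
C1 (derived state 'yes') is shared by Ophiensis and Telellus — a synapomorphy uniting that clade.
C2: derived state 'no' in Ophiensis only — an autapomorphy, so it tells us nothing about relationships among taxa.
Only Ophiensis, Rhizaria, and Telellus show the derived state 'yes' for C3, supporting them as a clade.
All ingroup taxa share the derived state 'yes' for C4; it defines the ingroup but does not resolve relationships within it.
Most parsimonious ingroup topology: (Glyptensis,((Ophiensis,Telellus),Rhizaria)).
The clade {Ophiensis, Telellus} is supported by C1: its derived state 'yes' occurs in exactly those taxa and in no other taxon (including the outgroup).

C1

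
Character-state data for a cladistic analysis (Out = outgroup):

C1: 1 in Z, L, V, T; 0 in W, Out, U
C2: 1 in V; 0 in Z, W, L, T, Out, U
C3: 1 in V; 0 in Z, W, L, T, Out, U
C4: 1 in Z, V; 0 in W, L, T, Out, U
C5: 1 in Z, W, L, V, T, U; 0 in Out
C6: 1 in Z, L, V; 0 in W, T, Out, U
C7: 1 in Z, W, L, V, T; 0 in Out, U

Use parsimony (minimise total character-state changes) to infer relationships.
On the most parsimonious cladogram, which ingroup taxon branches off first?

The outgroup has state '0' for every character, so '1' is the derived state throughout.
Only L, T, V, and Z show the derived state '1' for C1, supporting them as a clade.
C2: derived state '1' in V only — an autapomorphy, so it tells us nothing about relationships among taxa.
C3 (derived state '1') is unique to V (autapomorphy; uninformative for grouping).
C4 (derived state '1') is shared by V and Z — a synapomorphy uniting that clade.
C5 (derived state '1') is shared by all ingroup taxa — unites the whole ingroup.
C6: derived state '1' in L, V, and Z only — synapomorphy for {L, V, Z}.
C7: derived state '1' in L, T, V, W, and Z only — synapomorphy for {L, T, V, W, Z}.
Most parsimonious ingroup topology: ((W,(((V,Z),L),T)),U).
U is sister to the clade containing all other ingroup taxa, so it is the earliest-diverging (most basal) ingroup lineage.

U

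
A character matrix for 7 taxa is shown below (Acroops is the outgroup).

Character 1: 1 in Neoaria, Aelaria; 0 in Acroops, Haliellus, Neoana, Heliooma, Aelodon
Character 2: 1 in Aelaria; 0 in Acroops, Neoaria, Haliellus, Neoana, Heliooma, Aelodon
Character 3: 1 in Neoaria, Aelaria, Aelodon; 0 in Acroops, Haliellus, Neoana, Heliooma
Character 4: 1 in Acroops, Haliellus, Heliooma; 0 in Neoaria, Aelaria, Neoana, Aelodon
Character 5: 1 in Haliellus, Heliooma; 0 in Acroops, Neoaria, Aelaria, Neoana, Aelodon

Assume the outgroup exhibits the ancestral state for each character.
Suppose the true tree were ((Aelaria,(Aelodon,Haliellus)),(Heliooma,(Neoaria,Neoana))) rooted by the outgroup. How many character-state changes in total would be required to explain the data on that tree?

Map each character onto ((Aelaria,(Aelodon,Haliellus)),(Heliooma,(Neoaria,Neoana))) (rooted by Acroops) and count the minimum state changes it requires (Fitch parsimony):
Character 1: 2; Character 2: 1; Character 3: 3; Character 4: 3; Character 5: 2.
Total tree length = 11.

11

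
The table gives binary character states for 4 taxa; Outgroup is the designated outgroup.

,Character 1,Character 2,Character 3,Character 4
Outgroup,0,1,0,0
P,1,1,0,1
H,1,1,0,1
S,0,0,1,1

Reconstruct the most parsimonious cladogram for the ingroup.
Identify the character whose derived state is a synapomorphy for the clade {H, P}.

Character polarity is set by the outgroup: the derived state is whichever differs from the outgroup's state, so for Character 2 the derived state is '0', and for the remaining characters it is '1'.
Character 1: derived state '1' in H and P only — synapomorphy for {H, P}.
Character 2 (derived state '0') is unique to S (autapomorphy; uninformative for grouping).
Character 3 (derived state '1') is unique to S (autapomorphy; uninformative for grouping).
Character 4 (derived state '1') is shared by all ingroup taxa — unites the whole ingroup.
Most parsimonious ingroup topology: ((P,H),S).
The clade {H, P} is supported by Character 1: its derived state '1' occurs in exactly those taxa and in no other taxon (including the outgroup).

Character 1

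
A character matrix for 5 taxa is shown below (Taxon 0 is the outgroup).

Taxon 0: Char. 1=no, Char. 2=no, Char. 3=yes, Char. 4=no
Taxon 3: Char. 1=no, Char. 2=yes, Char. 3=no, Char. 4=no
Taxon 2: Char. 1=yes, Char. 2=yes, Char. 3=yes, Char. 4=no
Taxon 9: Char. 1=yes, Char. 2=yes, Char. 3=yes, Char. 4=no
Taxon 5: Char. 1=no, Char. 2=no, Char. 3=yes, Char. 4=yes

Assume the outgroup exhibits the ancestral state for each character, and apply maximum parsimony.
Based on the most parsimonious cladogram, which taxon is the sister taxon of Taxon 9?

Taxon 2

Character polarity is set by the outgroup: the derived state is whichever differs from the outgroup's state, so for Char. 3 the derived state is 'no', and for the remaining characters it is 'yes'.
Char. 1 (derived state 'yes') is shared by Taxon 2 and Taxon 9 — a synapomorphy uniting that clade.
Only Taxon 2, Taxon 3, and Taxon 9 show the derived state 'yes' for Char. 2, supporting them as a clade.
Char. 3 (derived state 'no') is unique to Taxon 3 (autapomorphy; uninformative for grouping).
Char. 4: derived state 'yes' in Taxon 5 only — an autapomorphy, so it tells us nothing about relationships among taxa.
Most parsimonious ingroup topology: ((Taxon 3,(Taxon 2,Taxon 9)),Taxon 5).
Taxon 9 and Taxon 2 form a cherry on this tree, so they are sister taxa.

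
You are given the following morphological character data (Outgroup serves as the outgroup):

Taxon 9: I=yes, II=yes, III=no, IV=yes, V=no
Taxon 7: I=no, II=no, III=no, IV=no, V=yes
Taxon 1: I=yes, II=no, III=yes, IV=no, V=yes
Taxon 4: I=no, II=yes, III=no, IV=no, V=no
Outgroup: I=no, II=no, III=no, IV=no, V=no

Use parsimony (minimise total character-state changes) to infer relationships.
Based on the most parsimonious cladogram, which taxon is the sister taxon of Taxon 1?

Taxon 7

The outgroup has state 'no' for every character, so 'yes' is the derived state throughout.
I (state 'yes') occurs in Taxon 1 and Taxon 9 but conflicts with the nesting implied by the other characters — most parsimoniously interpreted as homoplasy.
Only Taxon 4 and Taxon 9 show the derived state 'yes' for II, supporting them as a clade.
III: derived state 'yes' in Taxon 1 only — an autapomorphy, so it tells us nothing about relationships among taxa.
IV: derived state 'yes' in Taxon 9 only — an autapomorphy, so it tells us nothing about relationships among taxa.
V: derived state 'yes' in Taxon 1 and Taxon 7 only — synapomorphy for {Taxon 1, Taxon 7}.
Most parsimonious ingroup topology: ((Taxon 7,Taxon 1),(Taxon 9,Taxon 4)).
Taxon 1 and Taxon 7 form a cherry on this tree, so they are sister taxa.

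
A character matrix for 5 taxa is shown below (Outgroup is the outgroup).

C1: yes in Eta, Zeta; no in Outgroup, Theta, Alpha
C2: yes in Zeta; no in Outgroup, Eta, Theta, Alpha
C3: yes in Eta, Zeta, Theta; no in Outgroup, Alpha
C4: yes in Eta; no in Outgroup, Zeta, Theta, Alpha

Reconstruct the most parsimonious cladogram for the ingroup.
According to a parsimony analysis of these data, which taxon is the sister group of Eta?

The outgroup has state 'no' for every character, so 'yes' is the derived state throughout.
C1 (derived state 'yes') is shared by Eta and Zeta — a synapomorphy uniting that clade.
C2: derived state 'yes' in Zeta only — an autapomorphy, so it tells us nothing about relationships among taxa.
Only Eta, Theta, and Zeta show the derived state 'yes' for C3, supporting them as a clade.
C4: derived state 'yes' in Eta only — an autapomorphy, so it tells us nothing about relationships among taxa.
Most parsimonious ingroup topology: (((Eta,Zeta),Theta),Alpha).
Eta and Zeta form a cherry on this tree, so they are sister taxa.

Zeta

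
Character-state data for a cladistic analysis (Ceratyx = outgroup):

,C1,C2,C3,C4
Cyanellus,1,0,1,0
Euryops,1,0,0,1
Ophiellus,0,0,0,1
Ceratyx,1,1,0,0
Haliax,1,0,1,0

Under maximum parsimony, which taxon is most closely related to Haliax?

Character polarity is set by the outgroup: the derived state is whichever differs from the outgroup's state, so for C1, C2 the derived state is '0', and for the remaining characters it is '1'.
C1 (derived state '0') is unique to Ophiellus (autapomorphy; uninformative for grouping).
All ingroup taxa share the derived state '0' for C2; it defines the ingroup but does not resolve relationships within it.
C3 (derived state '1') is shared by Cyanellus and Haliax — a synapomorphy uniting that clade.
C4 (derived state '1') is shared by Euryops and Ophiellus — a synapomorphy uniting that clade.
Most parsimonious ingroup topology: ((Euryops,Ophiellus),(Cyanellus,Haliax)).
Haliax and Cyanellus form a cherry on this tree, so they are sister taxa.

Cyanellus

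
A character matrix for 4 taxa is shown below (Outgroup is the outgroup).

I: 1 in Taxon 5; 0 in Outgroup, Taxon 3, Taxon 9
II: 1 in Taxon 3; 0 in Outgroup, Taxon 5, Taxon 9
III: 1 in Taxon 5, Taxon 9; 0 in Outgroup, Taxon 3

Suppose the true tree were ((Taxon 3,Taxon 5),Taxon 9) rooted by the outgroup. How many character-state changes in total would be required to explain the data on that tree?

4

Map each character onto ((Taxon 3,Taxon 5),Taxon 9) (rooted by Outgroup) and count the minimum state changes it requires (Fitch parsimony):
I: 1; II: 1; III: 2.
Total tree length = 4.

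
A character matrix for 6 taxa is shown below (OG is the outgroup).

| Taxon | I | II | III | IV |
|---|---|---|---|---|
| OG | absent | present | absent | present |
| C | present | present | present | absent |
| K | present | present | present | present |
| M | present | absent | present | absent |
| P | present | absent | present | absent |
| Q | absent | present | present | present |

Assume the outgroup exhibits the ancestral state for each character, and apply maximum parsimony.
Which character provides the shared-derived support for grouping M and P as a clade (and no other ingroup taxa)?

II

Character polarity is set by the outgroup: the derived state is whichever differs from the outgroup's state, so for II, IV the derived state is 'absent', and for the remaining characters it is 'present'.
Only C, K, M, and P show the derived state 'present' for I, supporting them as a clade.
Only M and P show the derived state 'absent' for II, supporting them as a clade.
III (derived state 'present') is shared by all ingroup taxa — unites the whole ingroup.
Only C, M, and P show the derived state 'absent' for IV, supporting them as a clade.
Most parsimonious ingroup topology: (((C,(M,P)),K),Q).
The clade {M, P} is supported by II: its derived state 'absent' occurs in exactly those taxa and in no other taxon (including the outgroup).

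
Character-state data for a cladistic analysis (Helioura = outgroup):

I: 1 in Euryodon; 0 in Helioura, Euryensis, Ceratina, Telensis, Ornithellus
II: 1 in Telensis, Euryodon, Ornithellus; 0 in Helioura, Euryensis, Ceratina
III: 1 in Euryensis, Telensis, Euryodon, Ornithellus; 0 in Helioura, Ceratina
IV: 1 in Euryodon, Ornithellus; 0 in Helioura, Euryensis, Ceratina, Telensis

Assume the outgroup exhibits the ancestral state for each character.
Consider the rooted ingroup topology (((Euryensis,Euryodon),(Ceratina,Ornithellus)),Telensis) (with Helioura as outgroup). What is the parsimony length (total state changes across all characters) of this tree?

8

Map each character onto (((Euryensis,Euryodon),(Ceratina,Ornithellus)),Telensis) (rooted by Helioura) and count the minimum state changes it requires (Fitch parsimony):
I: 1; II: 3; III: 2; IV: 2.
Total tree length = 8.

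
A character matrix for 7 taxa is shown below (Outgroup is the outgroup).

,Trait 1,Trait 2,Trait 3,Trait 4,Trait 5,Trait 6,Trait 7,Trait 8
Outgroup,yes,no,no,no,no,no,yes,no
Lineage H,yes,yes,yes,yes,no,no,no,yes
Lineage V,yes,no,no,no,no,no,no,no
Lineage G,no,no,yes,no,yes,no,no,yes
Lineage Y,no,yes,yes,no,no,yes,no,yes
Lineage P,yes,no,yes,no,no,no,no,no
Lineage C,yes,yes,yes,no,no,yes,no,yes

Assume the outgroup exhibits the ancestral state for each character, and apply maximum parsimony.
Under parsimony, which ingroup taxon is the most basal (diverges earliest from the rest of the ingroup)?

Character polarity is set by the outgroup: the derived state is whichever differs from the outgroup's state, so for Trait 1, Trait 7 the derived state is 'no', and for the remaining characters it is 'yes'.
Trait 1 groups Lineage G and Lineage Y, which is incompatible with the clades supported by the remaining characters; treating it as convergent (homoplasy) costs fewer steps than any alternative tree.
Trait 2 (derived state 'yes') is shared by Lineage C, Lineage H, and Lineage Y — a synapomorphy uniting that clade.
Only Lineage C, Lineage G, Lineage H, Lineage P, and Lineage Y show the derived state 'yes' for Trait 3, supporting them as a clade.
Trait 4: derived state 'yes' in Lineage H only — an autapomorphy, so it tells us nothing about relationships among taxa.
Trait 5 (derived state 'yes') is unique to Lineage G (autapomorphy; uninformative for grouping).
Only Lineage C and Lineage Y show the derived state 'yes' for Trait 6, supporting them as a clade.
All ingroup taxa share the derived state 'no' for Trait 7; it defines the ingroup but does not resolve relationships within it.
Trait 8: derived state 'yes' in Lineage C, Lineage G, Lineage H, and Lineage Y only — synapomorphy for {Lineage C, Lineage G, Lineage H, Lineage Y}.
Most parsimonious ingroup topology: ((((Lineage H,(Lineage Y,Lineage C)),Lineage G),Lineage P),Lineage V).
Lineage V is sister to the clade containing all other ingroup taxa, so it is the earliest-diverging (most basal) ingroup lineage.

Lineage V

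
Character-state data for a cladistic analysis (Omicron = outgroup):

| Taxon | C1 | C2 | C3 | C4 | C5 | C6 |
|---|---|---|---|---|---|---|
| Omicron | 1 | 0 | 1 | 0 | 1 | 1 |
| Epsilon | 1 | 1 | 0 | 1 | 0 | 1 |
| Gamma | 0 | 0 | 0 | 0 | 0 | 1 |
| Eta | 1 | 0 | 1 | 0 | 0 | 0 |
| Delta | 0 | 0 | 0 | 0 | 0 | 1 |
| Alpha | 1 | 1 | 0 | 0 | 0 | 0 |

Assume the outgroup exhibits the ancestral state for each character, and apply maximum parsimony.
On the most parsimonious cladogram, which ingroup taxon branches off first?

Eta

Character polarity is set by the outgroup: the derived state is whichever differs from the outgroup's state, so for C1, C3, C5, C6 the derived state is '0', and for the remaining characters it is '1'.
C1 (derived state '0') is shared by Delta and Gamma — a synapomorphy uniting that clade.
Only Alpha and Epsilon show the derived state '1' for C2, supporting them as a clade.
Only Alpha, Delta, Epsilon, and Gamma show the derived state '0' for C3, supporting them as a clade.
C4: derived state '1' in Epsilon only — an autapomorphy, so it tells us nothing about relationships among taxa.
C5 (derived state '0') is shared by all ingroup taxa — unites the whole ingroup.
C6 groups Alpha and Eta, which is incompatible with the clades supported by the remaining characters; treating it as convergent (homoplasy) costs fewer steps than any alternative tree.
Most parsimonious ingroup topology: (((Gamma,Delta),(Epsilon,Alpha)),Eta).
Eta is sister to the clade containing all other ingroup taxa, so it is the earliest-diverging (most basal) ingroup lineage.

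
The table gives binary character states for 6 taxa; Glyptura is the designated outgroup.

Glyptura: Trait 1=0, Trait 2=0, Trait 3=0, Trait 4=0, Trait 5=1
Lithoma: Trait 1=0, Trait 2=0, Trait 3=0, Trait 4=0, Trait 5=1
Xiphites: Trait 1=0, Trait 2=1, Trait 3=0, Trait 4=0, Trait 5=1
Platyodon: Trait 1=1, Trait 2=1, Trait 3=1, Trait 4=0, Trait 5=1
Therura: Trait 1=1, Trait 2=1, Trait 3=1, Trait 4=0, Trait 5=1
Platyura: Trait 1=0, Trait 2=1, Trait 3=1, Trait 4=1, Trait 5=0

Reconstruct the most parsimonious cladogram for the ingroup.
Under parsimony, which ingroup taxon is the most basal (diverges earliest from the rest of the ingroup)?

Lithoma

Character polarity is set by the outgroup: the derived state is whichever differs from the outgroup's state, so for Trait 5 the derived state is '0', and for the remaining characters it is '1'.
Only Platyodon and Therura show the derived state '1' for Trait 1, supporting them as a clade.
Trait 2: derived state '1' in Platyodon, Platyura, Therura, and Xiphites only — synapomorphy for {Platyodon, Platyura, Therura, Xiphites}.
Only Platyodon, Platyura, and Therura show the derived state '1' for Trait 3, supporting them as a clade.
Trait 4: derived state '1' in Platyura only — an autapomorphy, so it tells us nothing about relationships among taxa.
Trait 5: derived state '0' in Platyura only — an autapomorphy, so it tells us nothing about relationships among taxa.
Most parsimonious ingroup topology: (Lithoma,(Xiphites,((Platyodon,Therura),Platyura))).
Lithoma is sister to the clade containing all other ingroup taxa, so it is the earliest-diverging (most basal) ingroup lineage.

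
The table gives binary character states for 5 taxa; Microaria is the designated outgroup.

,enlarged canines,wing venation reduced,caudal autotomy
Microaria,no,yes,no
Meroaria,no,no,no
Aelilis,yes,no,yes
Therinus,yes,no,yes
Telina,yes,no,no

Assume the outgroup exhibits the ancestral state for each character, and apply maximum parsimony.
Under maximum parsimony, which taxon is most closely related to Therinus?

Character polarity is set by the outgroup: the derived state is whichever differs from the outgroup's state, so for wing venation reduced the derived state is 'no', and for the remaining characters it is 'yes'.
Only Aelilis, Telina, and Therinus show the derived state 'yes' for enlarged canines, supporting them as a clade.
wing venation reduced (derived state 'no') is shared by all ingroup taxa — unites the whole ingroup.
caudal autotomy: derived state 'yes' in Aelilis and Therinus only — synapomorphy for {Aelilis, Therinus}.
Most parsimonious ingroup topology: (Meroaria,((Aelilis,Therinus),Telina)).
Therinus and Aelilis form a cherry on this tree, so they are sister taxa.

Aelilis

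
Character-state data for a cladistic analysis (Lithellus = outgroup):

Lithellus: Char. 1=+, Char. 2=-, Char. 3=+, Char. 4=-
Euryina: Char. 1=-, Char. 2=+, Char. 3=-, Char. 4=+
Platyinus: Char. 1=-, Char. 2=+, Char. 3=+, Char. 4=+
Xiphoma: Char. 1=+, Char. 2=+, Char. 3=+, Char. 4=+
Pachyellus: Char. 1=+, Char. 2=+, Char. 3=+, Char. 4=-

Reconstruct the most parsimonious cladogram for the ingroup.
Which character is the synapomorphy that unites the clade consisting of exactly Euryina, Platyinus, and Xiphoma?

Char. 4

Character polarity is set by the outgroup: the derived state is whichever differs from the outgroup's state, so for Char. 1, Char. 3 the derived state is '-', and for the remaining characters it is '+'.
Char. 1 (derived state '-') is shared by Euryina and Platyinus — a synapomorphy uniting that clade.
All ingroup taxa share the derived state '+' for Char. 2; it defines the ingroup but does not resolve relationships within it.
Char. 3 (derived state '-') is unique to Euryina (autapomorphy; uninformative for grouping).
Char. 4 (derived state '+') is shared by Euryina, Platyinus, and Xiphoma — a synapomorphy uniting that clade.
Most parsimonious ingroup topology: (((Euryina,Platyinus),Xiphoma),Pachyellus).
The clade {Euryina, Platyinus, Xiphoma} is supported by Char. 4: its derived state '+' occurs in exactly those taxa and in no other taxon (including the outgroup).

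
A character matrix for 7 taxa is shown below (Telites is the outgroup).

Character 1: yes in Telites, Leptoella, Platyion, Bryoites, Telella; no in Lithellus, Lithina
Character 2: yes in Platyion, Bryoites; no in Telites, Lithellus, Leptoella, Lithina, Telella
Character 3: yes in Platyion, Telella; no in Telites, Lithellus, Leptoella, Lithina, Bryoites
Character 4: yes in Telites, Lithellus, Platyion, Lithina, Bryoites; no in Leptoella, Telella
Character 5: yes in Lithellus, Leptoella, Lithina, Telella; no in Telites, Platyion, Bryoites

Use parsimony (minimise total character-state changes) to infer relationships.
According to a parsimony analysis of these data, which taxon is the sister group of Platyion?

Character polarity is set by the outgroup: the derived state is whichever differs from the outgroup's state, so for Character 1, Character 4 the derived state is 'no', and for the remaining characters it is 'yes'.
Only Lithellus and Lithina show the derived state 'no' for Character 1, supporting them as a clade.
Only Bryoites and Platyion show the derived state 'yes' for Character 2, supporting them as a clade.
Character 3 groups Platyion and Telella, which is incompatible with the clades supported by the remaining characters; treating it as convergent (homoplasy) costs fewer steps than any alternative tree.
Character 4: derived state 'no' in Leptoella and Telella only — synapomorphy for {Leptoella, Telella}.
Only Leptoella, Lithellus, Lithina, and Telella show the derived state 'yes' for Character 5, supporting them as a clade.
Most parsimonious ingroup topology: (((Lithellus,Lithina),(Leptoella,Telella)),(Platyion,Bryoites)).
Platyion and Bryoites form a cherry on this tree, so they are sister taxa.

Bryoites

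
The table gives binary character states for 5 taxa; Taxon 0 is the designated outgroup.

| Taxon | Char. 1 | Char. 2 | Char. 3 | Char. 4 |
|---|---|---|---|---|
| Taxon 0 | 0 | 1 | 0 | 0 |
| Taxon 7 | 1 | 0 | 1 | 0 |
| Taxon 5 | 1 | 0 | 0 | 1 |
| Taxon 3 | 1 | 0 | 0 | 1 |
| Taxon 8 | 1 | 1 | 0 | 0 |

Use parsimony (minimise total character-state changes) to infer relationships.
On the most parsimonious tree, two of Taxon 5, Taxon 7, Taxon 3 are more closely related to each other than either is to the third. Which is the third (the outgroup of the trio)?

Character polarity is set by the outgroup: the derived state is whichever differs from the outgroup's state, so for Char. 2 the derived state is '0', and for the remaining characters it is '1'.
Char. 1 (derived state '1') is shared by all ingroup taxa — unites the whole ingroup.
Char. 2: derived state '0' in Taxon 3, Taxon 5, and Taxon 7 only — synapomorphy for {Taxon 3, Taxon 5, Taxon 7}.
Char. 3 (derived state '1') is unique to Taxon 7 (autapomorphy; uninformative for grouping).
Only Taxon 3 and Taxon 5 show the derived state '1' for Char. 4, supporting them as a clade.
Most parsimonious ingroup topology: ((Taxon 7,(Taxon 5,Taxon 3)),Taxon 8).
Taxon 5 and Taxon 3 share a more recent common ancestor with each other than either does with Taxon 7, so Taxon 7 is the least closely related of the three.

Taxon 7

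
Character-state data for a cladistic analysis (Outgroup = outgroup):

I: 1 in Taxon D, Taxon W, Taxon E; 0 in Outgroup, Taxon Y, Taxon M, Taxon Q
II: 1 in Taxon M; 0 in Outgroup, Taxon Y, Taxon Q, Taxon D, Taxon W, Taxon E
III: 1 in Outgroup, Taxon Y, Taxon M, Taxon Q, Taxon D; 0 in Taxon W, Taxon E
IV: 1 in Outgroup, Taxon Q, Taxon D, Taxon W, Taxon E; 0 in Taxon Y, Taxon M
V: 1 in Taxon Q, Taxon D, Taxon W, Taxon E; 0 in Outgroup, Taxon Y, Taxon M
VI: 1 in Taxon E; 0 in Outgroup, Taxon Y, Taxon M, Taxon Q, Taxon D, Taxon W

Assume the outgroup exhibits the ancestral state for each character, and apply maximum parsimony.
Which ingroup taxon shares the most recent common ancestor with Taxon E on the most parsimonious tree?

Taxon W

Character polarity is set by the outgroup: the derived state is whichever differs from the outgroup's state, so for III, IV the derived state is '0', and for the remaining characters it is '1'.
I (derived state '1') is shared by Taxon D, Taxon E, and Taxon W — a synapomorphy uniting that clade.
II: derived state '1' in Taxon M only — an autapomorphy, so it tells us nothing about relationships among taxa.
Only Taxon E and Taxon W show the derived state '0' for III, supporting them as a clade.
Only Taxon M and Taxon Y show the derived state '0' for IV, supporting them as a clade.
Only Taxon D, Taxon E, Taxon Q, and Taxon W show the derived state '1' for V, supporting them as a clade.
VI: derived state '1' in Taxon E only — an autapomorphy, so it tells us nothing about relationships among taxa.
Most parsimonious ingroup topology: ((Taxon Y,Taxon M),(Taxon Q,(Taxon D,(Taxon W,Taxon E)))).
Taxon E and Taxon W form a cherry on this tree, so they are sister taxa.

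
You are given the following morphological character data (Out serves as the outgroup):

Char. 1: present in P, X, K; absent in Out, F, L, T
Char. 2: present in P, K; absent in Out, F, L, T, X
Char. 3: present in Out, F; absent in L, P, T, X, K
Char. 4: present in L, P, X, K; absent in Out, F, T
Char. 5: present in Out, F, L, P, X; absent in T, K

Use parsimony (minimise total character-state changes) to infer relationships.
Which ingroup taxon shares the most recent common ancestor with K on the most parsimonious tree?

P

Character polarity is set by the outgroup: the derived state is whichever differs from the outgroup's state, so for Char. 3, Char. 5 the derived state is 'absent', and for the remaining characters it is 'present'.
Char. 1: derived state 'present' in K, P, and X only — synapomorphy for {K, P, X}.
Only K and P show the derived state 'present' for Char. 2, supporting them as a clade.
Char. 3 (derived state 'absent') is shared by K, L, P, T, and X — a synapomorphy uniting that clade.
Char. 4 (derived state 'present') is shared by K, L, P, and X — a synapomorphy uniting that clade.
Char. 5 groups K and T, which is incompatible with the clades supported by the remaining characters; treating it as convergent (homoplasy) costs fewer steps than any alternative tree.
Most parsimonious ingroup topology: (F,((L,((P,K),X)),T)).
K and P form a cherry on this tree, so they are sister taxa.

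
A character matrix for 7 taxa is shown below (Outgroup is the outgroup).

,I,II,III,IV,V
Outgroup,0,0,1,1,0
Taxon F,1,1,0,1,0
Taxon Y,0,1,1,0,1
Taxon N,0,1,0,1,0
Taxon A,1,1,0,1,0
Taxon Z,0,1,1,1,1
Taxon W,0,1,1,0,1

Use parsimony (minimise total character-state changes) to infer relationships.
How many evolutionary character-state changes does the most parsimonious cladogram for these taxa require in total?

5

Character polarity is set by the outgroup: the derived state is whichever differs from the outgroup's state, so for III, IV the derived state is '0', and for the remaining characters it is '1'.
I (derived state '1') is shared by Taxon A and Taxon F — a synapomorphy uniting that clade.
All ingroup taxa share the derived state '1' for II; it defines the ingroup but does not resolve relationships within it.
Only Taxon A, Taxon F, and Taxon N show the derived state '0' for III, supporting them as a clade.
Only Taxon W and Taxon Y show the derived state '0' for IV, supporting them as a clade.
V (derived state '1') is shared by Taxon W, Taxon Y, and Taxon Z — a synapomorphy uniting that clade.
Most parsimonious ingroup topology: (((Taxon F,Taxon A),Taxon N),((Taxon Y,Taxon W),Taxon Z)).
Changes per character on this tree: I: 1; II: 1; III: 1; IV: 1; V: 1.
Total = 5.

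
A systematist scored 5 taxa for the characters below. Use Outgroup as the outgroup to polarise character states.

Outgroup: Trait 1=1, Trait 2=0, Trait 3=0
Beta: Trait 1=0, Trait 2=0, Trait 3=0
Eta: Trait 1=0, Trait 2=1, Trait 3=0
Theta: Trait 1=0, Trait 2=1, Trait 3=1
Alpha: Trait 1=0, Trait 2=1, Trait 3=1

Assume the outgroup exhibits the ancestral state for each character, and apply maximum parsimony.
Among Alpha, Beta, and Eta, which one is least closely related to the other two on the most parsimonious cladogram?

Character polarity is set by the outgroup: the derived state is whichever differs from the outgroup's state, so for Trait 1 the derived state is '0', and for the remaining characters it is '1'.
All ingroup taxa share the derived state '0' for Trait 1; it defines the ingroup but does not resolve relationships within it.
Trait 2: derived state '1' in Alpha, Eta, and Theta only — synapomorphy for {Alpha, Eta, Theta}.
Trait 3: derived state '1' in Alpha and Theta only — synapomorphy for {Alpha, Theta}.
Most parsimonious ingroup topology: (Beta,(Eta,(Theta,Alpha))).
Eta and Alpha share a more recent common ancestor with each other than either does with Beta, so Beta is the least closely related of the three.

Beta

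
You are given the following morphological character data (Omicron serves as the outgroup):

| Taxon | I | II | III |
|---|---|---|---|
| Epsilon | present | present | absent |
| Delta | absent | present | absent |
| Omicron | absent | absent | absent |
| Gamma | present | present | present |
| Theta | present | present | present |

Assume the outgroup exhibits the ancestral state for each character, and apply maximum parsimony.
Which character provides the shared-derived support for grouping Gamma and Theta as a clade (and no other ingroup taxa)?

III

The outgroup has state 'absent' for every character, so 'present' is the derived state throughout.
I: derived state 'present' in Epsilon, Gamma, and Theta only — synapomorphy for {Epsilon, Gamma, Theta}.
All ingroup taxa share the derived state 'present' for II; it defines the ingroup but does not resolve relationships within it.
III: derived state 'present' in Gamma and Theta only — synapomorphy for {Gamma, Theta}.
Most parsimonious ingroup topology: (((Theta,Gamma),Epsilon),Delta).
The clade {Gamma, Theta} is supported by III: its derived state 'present' occurs in exactly those taxa and in no other taxon (including the outgroup).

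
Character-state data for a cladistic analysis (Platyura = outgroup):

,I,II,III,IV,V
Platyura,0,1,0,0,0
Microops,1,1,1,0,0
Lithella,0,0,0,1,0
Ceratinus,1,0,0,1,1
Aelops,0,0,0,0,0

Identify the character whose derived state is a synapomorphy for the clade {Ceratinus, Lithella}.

Character polarity is set by the outgroup: the derived state is whichever differs from the outgroup's state, so for II the derived state is '0', and for the remaining characters it is '1'.
I (state '1') occurs in Ceratinus and Microops but conflicts with the nesting implied by the other characters — most parsimoniously interpreted as homoplasy.
II: derived state '0' in Aelops, Ceratinus, and Lithella only — synapomorphy for {Aelops, Ceratinus, Lithella}.
III: derived state '1' in Microops only — an autapomorphy, so it tells us nothing about relationships among taxa.
Only Ceratinus and Lithella show the derived state '1' for IV, supporting them as a clade.
V: derived state '1' in Ceratinus only — an autapomorphy, so it tells us nothing about relationships among taxa.
Most parsimonious ingroup topology: (Microops,((Lithella,Ceratinus),Aelops)).
The clade {Ceratinus, Lithella} is supported by IV: its derived state '1' occurs in exactly those taxa and in no other taxon (including the outgroup).

IV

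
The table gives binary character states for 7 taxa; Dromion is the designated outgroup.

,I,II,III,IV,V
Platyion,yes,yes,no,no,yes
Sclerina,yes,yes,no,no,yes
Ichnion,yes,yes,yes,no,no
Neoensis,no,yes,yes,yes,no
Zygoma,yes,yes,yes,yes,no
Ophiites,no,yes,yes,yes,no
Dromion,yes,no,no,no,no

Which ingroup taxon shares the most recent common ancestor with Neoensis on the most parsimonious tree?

Ophiites

Character polarity is set by the outgroup: the derived state is whichever differs from the outgroup's state, so for I the derived state is 'no', and for the remaining characters it is 'yes'.
I: derived state 'no' in Neoensis and Ophiites only — synapomorphy for {Neoensis, Ophiites}.
II (derived state 'yes') is shared by all ingroup taxa — unites the whole ingroup.
Only Ichnion, Neoensis, Ophiites, and Zygoma show the derived state 'yes' for III, supporting them as a clade.
IV: derived state 'yes' in Neoensis, Ophiites, and Zygoma only — synapomorphy for {Neoensis, Ophiites, Zygoma}.
Only Platyion and Sclerina show the derived state 'yes' for V, supporting them as a clade.
Most parsimonious ingroup topology: ((((Neoensis,Ophiites),Zygoma),Ichnion),(Sclerina,Platyion)).
Neoensis and Ophiites form a cherry on this tree, so they are sister taxa.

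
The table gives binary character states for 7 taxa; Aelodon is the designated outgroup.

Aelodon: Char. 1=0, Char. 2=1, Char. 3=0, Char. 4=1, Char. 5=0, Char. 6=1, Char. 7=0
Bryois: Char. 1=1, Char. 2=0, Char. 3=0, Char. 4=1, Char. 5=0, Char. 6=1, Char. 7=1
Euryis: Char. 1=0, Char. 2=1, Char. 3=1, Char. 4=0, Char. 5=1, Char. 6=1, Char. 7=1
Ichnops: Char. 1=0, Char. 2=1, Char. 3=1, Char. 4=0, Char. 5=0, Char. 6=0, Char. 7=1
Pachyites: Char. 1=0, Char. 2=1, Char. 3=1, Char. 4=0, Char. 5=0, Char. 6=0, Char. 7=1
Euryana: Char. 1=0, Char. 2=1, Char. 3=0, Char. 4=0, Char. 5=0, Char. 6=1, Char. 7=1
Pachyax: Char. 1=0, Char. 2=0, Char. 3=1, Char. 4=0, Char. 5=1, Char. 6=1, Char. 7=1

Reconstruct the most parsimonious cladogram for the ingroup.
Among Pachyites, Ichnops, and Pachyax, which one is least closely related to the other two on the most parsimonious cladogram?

Character polarity is set by the outgroup: the derived state is whichever differs from the outgroup's state, so for Char. 2, Char. 4, Char. 6 the derived state is '0', and for the remaining characters it is '1'.
Char. 1: derived state '1' in Bryois only — an autapomorphy, so it tells us nothing about relationships among taxa.
Char. 2 (state '0') occurs in Bryois and Pachyax but conflicts with the nesting implied by the other characters — most parsimoniously interpreted as homoplasy.
Char. 3: derived state '1' in Euryis, Ichnops, Pachyax, and Pachyites only — synapomorphy for {Euryis, Ichnops, Pachyax, Pachyites}.
Char. 4: derived state '0' in Euryana, Euryis, Ichnops, Pachyax, and Pachyites only — synapomorphy for {Euryana, Euryis, Ichnops, Pachyax, Pachyites}.
Char. 5: derived state '1' in Euryis and Pachyax only — synapomorphy for {Euryis, Pachyax}.
Char. 6: derived state '0' in Ichnops and Pachyites only — synapomorphy for {Ichnops, Pachyites}.
All ingroup taxa share the derived state '1' for Char. 7; it defines the ingroup but does not resolve relationships within it.
Most parsimonious ingroup topology: (Bryois,(((Euryis,Pachyax),(Ichnops,Pachyites)),Euryana)).
Pachyites and Ichnops share a more recent common ancestor with each other than either does with Pachyax, so Pachyax is the least closely related of the three.

Pachyax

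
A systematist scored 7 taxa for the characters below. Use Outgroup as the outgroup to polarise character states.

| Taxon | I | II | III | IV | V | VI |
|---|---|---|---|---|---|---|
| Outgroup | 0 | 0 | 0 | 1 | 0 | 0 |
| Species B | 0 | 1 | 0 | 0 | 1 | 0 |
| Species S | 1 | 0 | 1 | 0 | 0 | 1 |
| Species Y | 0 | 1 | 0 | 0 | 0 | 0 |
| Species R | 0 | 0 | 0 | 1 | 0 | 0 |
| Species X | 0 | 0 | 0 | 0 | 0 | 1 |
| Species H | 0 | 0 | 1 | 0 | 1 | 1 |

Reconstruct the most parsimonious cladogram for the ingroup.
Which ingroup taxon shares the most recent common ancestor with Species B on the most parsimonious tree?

Species Y

Character polarity is set by the outgroup: the derived state is whichever differs from the outgroup's state, so for IV the derived state is '0', and for the remaining characters it is '1'.
I (derived state '1') is unique to Species S (autapomorphy; uninformative for grouping).
II: derived state '1' in Species B and Species Y only — synapomorphy for {Species B, Species Y}.
III: derived state '1' in Species H and Species S only — synapomorphy for {Species H, Species S}.
Only Species B, Species H, Species S, Species X, and Species Y show the derived state '0' for IV, supporting them as a clade.
V (state '1') occurs in Species B and Species H but conflicts with the nesting implied by the other characters — most parsimoniously interpreted as homoplasy.
Only Species H, Species S, and Species X show the derived state '1' for VI, supporting them as a clade.
Most parsimonious ingroup topology: (((Species B,Species Y),((Species S,Species H),Species X)),Species R).
Species B and Species Y form a cherry on this tree, so they are sister taxa.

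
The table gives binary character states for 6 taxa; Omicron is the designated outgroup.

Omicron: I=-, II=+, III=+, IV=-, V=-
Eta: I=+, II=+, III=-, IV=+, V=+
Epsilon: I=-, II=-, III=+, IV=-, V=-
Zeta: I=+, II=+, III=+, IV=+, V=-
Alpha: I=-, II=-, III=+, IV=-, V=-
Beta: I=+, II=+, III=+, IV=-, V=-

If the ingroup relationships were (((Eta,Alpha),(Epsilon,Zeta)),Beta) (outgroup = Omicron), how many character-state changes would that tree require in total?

9

Map each character onto (((Eta,Alpha),(Epsilon,Zeta)),Beta) (rooted by Omicron) and count the minimum state changes it requires (Fitch parsimony):
I: 3; II: 2; III: 1; IV: 2; V: 1.
Total tree length = 9.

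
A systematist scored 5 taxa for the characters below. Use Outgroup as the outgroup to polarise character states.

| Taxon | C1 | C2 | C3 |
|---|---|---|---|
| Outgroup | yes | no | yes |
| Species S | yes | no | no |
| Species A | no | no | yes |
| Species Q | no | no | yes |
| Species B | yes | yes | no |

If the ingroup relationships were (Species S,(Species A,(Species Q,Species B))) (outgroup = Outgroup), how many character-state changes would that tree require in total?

5

Map each character onto (Species S,(Species A,(Species Q,Species B))) (rooted by Outgroup) and count the minimum state changes it requires (Fitch parsimony):
C1: 2; C2: 1; C3: 2.
Total tree length = 5.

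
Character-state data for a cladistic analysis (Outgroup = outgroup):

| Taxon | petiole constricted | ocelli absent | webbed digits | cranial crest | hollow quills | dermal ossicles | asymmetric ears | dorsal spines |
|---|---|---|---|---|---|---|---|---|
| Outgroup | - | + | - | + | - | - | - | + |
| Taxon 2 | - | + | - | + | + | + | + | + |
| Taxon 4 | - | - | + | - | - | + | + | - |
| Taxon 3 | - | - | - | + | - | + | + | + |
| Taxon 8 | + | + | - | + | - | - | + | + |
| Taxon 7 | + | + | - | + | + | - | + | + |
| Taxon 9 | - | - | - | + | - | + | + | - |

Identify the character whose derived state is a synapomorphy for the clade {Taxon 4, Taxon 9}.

dorsal spines

Character polarity is set by the outgroup: the derived state is whichever differs from the outgroup's state, so for ocelli absent, cranial crest, dorsal spines the derived state is '-', and for the remaining characters it is '+'.
Only Taxon 7 and Taxon 8 show the derived state '+' for petiole constricted, supporting them as a clade.
ocelli absent: derived state '-' in Taxon 3, Taxon 4, and Taxon 9 only — synapomorphy for {Taxon 3, Taxon 4, Taxon 9}.
webbed digits: derived state '+' in Taxon 4 only — an autapomorphy, so it tells us nothing about relationships among taxa.
cranial crest (derived state '-') is unique to Taxon 4 (autapomorphy; uninformative for grouping).
hollow quills (state '+') occurs in Taxon 2 and Taxon 7 but conflicts with the nesting implied by the other characters — most parsimoniously interpreted as homoplasy.
Only Taxon 2, Taxon 3, Taxon 4, and Taxon 9 show the derived state '+' for dermal ossicles, supporting them as a clade.
asymmetric ears (derived state '+') is shared by all ingroup taxa — unites the whole ingroup.
dorsal spines: derived state '-' in Taxon 4 and Taxon 9 only — synapomorphy for {Taxon 4, Taxon 9}.
Most parsimonious ingroup topology: ((Taxon 2,((Taxon 4,Taxon 9),Taxon 3)),(Taxon 8,Taxon 7)).
The clade {Taxon 4, Taxon 9} is supported by dorsal spines: its derived state '-' occurs in exactly those taxa and in no other taxon (including the outgroup).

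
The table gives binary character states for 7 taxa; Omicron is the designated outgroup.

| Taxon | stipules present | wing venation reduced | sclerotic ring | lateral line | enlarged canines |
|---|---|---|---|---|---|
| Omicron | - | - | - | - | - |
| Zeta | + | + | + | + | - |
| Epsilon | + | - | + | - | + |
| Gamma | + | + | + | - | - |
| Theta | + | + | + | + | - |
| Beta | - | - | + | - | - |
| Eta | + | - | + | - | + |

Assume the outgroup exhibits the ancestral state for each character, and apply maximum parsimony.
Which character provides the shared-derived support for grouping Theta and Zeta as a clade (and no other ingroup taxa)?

lateral line

The outgroup has state '-' for every character, so '+' is the derived state throughout.
Only Epsilon, Eta, Gamma, Theta, and Zeta show the derived state '+' for stipules present, supporting them as a clade.
Only Gamma, Theta, and Zeta show the derived state '+' for wing venation reduced, supporting them as a clade.
All ingroup taxa share the derived state '+' for sclerotic ring; it defines the ingroup but does not resolve relationships within it.
Only Theta and Zeta show the derived state '+' for lateral line, supporting them as a clade.
enlarged canines: derived state '+' in Epsilon and Eta only — synapomorphy for {Epsilon, Eta}.
Most parsimonious ingroup topology: ((((Zeta,Theta),Gamma),(Epsilon,Eta)),Beta).
The clade {Theta, Zeta} is supported by lateral line: its derived state '+' occurs in exactly those taxa and in no other taxon (including the outgroup).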